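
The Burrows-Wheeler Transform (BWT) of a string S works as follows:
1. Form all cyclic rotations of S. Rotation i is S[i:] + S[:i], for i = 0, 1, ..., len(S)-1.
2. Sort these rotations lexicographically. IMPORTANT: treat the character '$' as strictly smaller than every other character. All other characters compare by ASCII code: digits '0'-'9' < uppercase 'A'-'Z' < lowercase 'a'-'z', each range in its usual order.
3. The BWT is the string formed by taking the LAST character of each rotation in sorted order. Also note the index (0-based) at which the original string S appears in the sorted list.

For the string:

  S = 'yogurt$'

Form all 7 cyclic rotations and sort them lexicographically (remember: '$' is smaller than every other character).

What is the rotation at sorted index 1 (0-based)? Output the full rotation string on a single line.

Answer: gurt$yo

Derivation:
All 7 rotations (rotation i = S[i:]+S[:i]):
  rot[0] = yogurt$
  rot[1] = ogurt$y
  rot[2] = gurt$yo
  rot[3] = urt$yog
  rot[4] = rt$yogu
  rot[5] = t$yogur
  rot[6] = $yogurt
Sorted (with $ < everything):
  sorted[0] = $yogurt
  sorted[1] = gurt$yo
  sorted[2] = ogurt$y
  sorted[3] = rt$yogu
  sorted[4] = t$yogur
  sorted[5] = urt$yog
  sorted[6] = yogurt$
sorted[1] = gurt$yo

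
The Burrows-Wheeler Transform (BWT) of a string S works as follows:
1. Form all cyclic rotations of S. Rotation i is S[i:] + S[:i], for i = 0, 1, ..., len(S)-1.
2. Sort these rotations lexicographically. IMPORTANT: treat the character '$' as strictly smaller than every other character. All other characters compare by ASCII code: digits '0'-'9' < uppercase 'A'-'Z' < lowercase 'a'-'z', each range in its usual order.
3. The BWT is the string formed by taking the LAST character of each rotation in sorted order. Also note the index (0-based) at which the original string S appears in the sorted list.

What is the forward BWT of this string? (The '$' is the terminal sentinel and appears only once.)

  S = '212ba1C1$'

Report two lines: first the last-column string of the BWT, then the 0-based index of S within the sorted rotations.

All 9 rotations (rotation i = S[i:]+S[:i]):
  rot[0] = 212ba1C1$
  rot[1] = 12ba1C1$2
  rot[2] = 2ba1C1$21
  rot[3] = ba1C1$212
  rot[4] = a1C1$212b
  rot[5] = 1C1$212ba
  rot[6] = C1$212ba1
  rot[7] = 1$212ba1C
  rot[8] = $212ba1C1
Sorted (with $ < everything):
  sorted[0] = $212ba1C1  (last char: '1')
  sorted[1] = 1$212ba1C  (last char: 'C')
  sorted[2] = 12ba1C1$2  (last char: '2')
  sorted[3] = 1C1$212ba  (last char: 'a')
  sorted[4] = 212ba1C1$  (last char: '$')
  sorted[5] = 2ba1C1$21  (last char: '1')
  sorted[6] = C1$212ba1  (last char: '1')
  sorted[7] = a1C1$212b  (last char: 'b')
  sorted[8] = ba1C1$212  (last char: '2')
Last column: 1C2a$11b2
Original string S is at sorted index 4

Answer: 1C2a$11b2
4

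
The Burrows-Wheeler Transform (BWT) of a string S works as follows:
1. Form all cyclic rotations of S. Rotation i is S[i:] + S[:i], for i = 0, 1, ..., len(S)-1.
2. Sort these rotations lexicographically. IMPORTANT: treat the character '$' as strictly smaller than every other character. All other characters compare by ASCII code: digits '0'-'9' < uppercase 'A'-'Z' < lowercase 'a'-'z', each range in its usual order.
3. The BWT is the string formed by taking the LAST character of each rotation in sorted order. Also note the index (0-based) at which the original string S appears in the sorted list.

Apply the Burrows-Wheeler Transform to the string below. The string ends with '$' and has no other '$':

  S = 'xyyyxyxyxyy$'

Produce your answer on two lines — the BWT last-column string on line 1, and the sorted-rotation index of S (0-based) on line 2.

Answer: yyyy$yyxxxyx
4

Derivation:
All 12 rotations (rotation i = S[i:]+S[:i]):
  rot[0] = xyyyxyxyxyy$
  rot[1] = yyyxyxyxyy$x
  rot[2] = yyxyxyxyy$xy
  rot[3] = yxyxyxyy$xyy
  rot[4] = xyxyxyy$xyyy
  rot[5] = yxyxyy$xyyyx
  rot[6] = xyxyy$xyyyxy
  rot[7] = yxyy$xyyyxyx
  rot[8] = xyy$xyyyxyxy
  rot[9] = yy$xyyyxyxyx
  rot[10] = y$xyyyxyxyxy
  rot[11] = $xyyyxyxyxyy
Sorted (with $ < everything):
  sorted[0] = $xyyyxyxyxyy  (last char: 'y')
  sorted[1] = xyxyxyy$xyyy  (last char: 'y')
  sorted[2] = xyxyy$xyyyxy  (last char: 'y')
  sorted[3] = xyy$xyyyxyxy  (last char: 'y')
  sorted[4] = xyyyxyxyxyy$  (last char: '$')
  sorted[5] = y$xyyyxyxyxy  (last char: 'y')
  sorted[6] = yxyxyxyy$xyy  (last char: 'y')
  sorted[7] = yxyxyy$xyyyx  (last char: 'x')
  sorted[8] = yxyy$xyyyxyx  (last char: 'x')
  sorted[9] = yy$xyyyxyxyx  (last char: 'x')
  sorted[10] = yyxyxyxyy$xy  (last char: 'y')
  sorted[11] = yyyxyxyxyy$x  (last char: 'x')
Last column: yyyy$yyxxxyx
Original string S is at sorted index 4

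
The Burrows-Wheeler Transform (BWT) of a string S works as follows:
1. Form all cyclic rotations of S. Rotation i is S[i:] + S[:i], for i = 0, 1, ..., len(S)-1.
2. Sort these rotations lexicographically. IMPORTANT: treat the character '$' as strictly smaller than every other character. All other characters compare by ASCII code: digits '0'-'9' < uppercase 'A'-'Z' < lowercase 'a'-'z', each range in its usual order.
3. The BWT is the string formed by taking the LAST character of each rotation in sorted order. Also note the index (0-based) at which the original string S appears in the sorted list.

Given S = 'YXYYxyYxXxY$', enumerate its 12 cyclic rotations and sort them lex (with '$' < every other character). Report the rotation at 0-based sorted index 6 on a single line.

All 12 rotations (rotation i = S[i:]+S[:i]):
  rot[0] = YXYYxyYxXxY$
  rot[1] = XYYxyYxXxY$Y
  rot[2] = YYxyYxXxY$YX
  rot[3] = YxyYxXxY$YXY
  rot[4] = xyYxXxY$YXYY
  rot[5] = yYxXxY$YXYYx
  rot[6] = YxXxY$YXYYxy
  rot[7] = xXxY$YXYYxyY
  rot[8] = XxY$YXYYxyYx
  rot[9] = xY$YXYYxyYxX
  rot[10] = Y$YXYYxyYxXx
  rot[11] = $YXYYxyYxXxY
Sorted (with $ < everything):
  sorted[0] = $YXYYxyYxXxY
  sorted[1] = XYYxyYxXxY$Y
  sorted[2] = XxY$YXYYxyYx
  sorted[3] = Y$YXYYxyYxXx
  sorted[4] = YXYYxyYxXxY$
  sorted[5] = YYxyYxXxY$YX
  sorted[6] = YxXxY$YXYYxy
  sorted[7] = YxyYxXxY$YXY
  sorted[8] = xXxY$YXYYxyY
  sorted[9] = xY$YXYYxyYxX
  sorted[10] = xyYxXxY$YXYY
  sorted[11] = yYxXxY$YXYYx
sorted[6] = YxXxY$YXYYxy

Answer: YxXxY$YXYYxy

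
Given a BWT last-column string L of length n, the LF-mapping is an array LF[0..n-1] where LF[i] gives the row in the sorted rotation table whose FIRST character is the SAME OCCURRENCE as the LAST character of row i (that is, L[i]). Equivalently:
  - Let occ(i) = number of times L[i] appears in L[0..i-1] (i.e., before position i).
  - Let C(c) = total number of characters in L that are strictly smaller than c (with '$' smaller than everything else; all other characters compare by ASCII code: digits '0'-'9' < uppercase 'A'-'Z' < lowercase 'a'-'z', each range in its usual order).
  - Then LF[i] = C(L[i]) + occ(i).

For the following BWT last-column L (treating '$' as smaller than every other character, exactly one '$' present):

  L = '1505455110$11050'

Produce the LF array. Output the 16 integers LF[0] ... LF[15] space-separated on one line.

Char counts: '$':1, '0':4, '1':5, '4':1, '5':5
C (first-col start): C('$')=0, C('0')=1, C('1')=5, C('4')=10, C('5')=11
L[0]='1': occ=0, LF[0]=C('1')+0=5+0=5
L[1]='5': occ=0, LF[1]=C('5')+0=11+0=11
L[2]='0': occ=0, LF[2]=C('0')+0=1+0=1
L[3]='5': occ=1, LF[3]=C('5')+1=11+1=12
L[4]='4': occ=0, LF[4]=C('4')+0=10+0=10
L[5]='5': occ=2, LF[5]=C('5')+2=11+2=13
L[6]='5': occ=3, LF[6]=C('5')+3=11+3=14
L[7]='1': occ=1, LF[7]=C('1')+1=5+1=6
L[8]='1': occ=2, LF[8]=C('1')+2=5+2=7
L[9]='0': occ=1, LF[9]=C('0')+1=1+1=2
L[10]='$': occ=0, LF[10]=C('$')+0=0+0=0
L[11]='1': occ=3, LF[11]=C('1')+3=5+3=8
L[12]='1': occ=4, LF[12]=C('1')+4=5+4=9
L[13]='0': occ=2, LF[13]=C('0')+2=1+2=3
L[14]='5': occ=4, LF[14]=C('5')+4=11+4=15
L[15]='0': occ=3, LF[15]=C('0')+3=1+3=4

Answer: 5 11 1 12 10 13 14 6 7 2 0 8 9 3 15 4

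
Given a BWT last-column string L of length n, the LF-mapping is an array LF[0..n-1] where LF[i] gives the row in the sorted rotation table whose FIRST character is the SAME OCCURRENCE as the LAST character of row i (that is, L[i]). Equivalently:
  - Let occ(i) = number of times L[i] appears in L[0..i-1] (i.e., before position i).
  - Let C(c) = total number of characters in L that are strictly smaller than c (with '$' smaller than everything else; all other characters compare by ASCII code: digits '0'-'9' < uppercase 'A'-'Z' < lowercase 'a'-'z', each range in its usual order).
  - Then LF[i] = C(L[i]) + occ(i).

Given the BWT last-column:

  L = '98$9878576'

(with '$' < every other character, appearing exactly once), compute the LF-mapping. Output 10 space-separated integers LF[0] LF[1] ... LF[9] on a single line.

Char counts: '$':1, '5':1, '6':1, '7':2, '8':3, '9':2
C (first-col start): C('$')=0, C('5')=1, C('6')=2, C('7')=3, C('8')=5, C('9')=8
L[0]='9': occ=0, LF[0]=C('9')+0=8+0=8
L[1]='8': occ=0, LF[1]=C('8')+0=5+0=5
L[2]='$': occ=0, LF[2]=C('$')+0=0+0=0
L[3]='9': occ=1, LF[3]=C('9')+1=8+1=9
L[4]='8': occ=1, LF[4]=C('8')+1=5+1=6
L[5]='7': occ=0, LF[5]=C('7')+0=3+0=3
L[6]='8': occ=2, LF[6]=C('8')+2=5+2=7
L[7]='5': occ=0, LF[7]=C('5')+0=1+0=1
L[8]='7': occ=1, LF[8]=C('7')+1=3+1=4
L[9]='6': occ=0, LF[9]=C('6')+0=2+0=2

Answer: 8 5 0 9 6 3 7 1 4 2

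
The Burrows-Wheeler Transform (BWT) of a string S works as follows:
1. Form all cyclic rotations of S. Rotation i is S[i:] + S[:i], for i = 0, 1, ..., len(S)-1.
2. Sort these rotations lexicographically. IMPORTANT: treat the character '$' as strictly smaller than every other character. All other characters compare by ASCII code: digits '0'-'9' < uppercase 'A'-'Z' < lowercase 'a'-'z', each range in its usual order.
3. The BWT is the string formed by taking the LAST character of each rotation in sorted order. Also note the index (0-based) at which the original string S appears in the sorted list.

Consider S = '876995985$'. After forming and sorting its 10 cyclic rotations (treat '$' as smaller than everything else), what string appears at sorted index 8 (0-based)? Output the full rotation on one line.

Answer: 985$876995

Derivation:
All 10 rotations (rotation i = S[i:]+S[:i]):
  rot[0] = 876995985$
  rot[1] = 76995985$8
  rot[2] = 6995985$87
  rot[3] = 995985$876
  rot[4] = 95985$8769
  rot[5] = 5985$87699
  rot[6] = 985$876995
  rot[7] = 85$8769959
  rot[8] = 5$87699598
  rot[9] = $876995985
Sorted (with $ < everything):
  sorted[0] = $876995985
  sorted[1] = 5$87699598
  sorted[2] = 5985$87699
  sorted[3] = 6995985$87
  sorted[4] = 76995985$8
  sorted[5] = 85$8769959
  sorted[6] = 876995985$
  sorted[7] = 95985$8769
  sorted[8] = 985$876995
  sorted[9] = 995985$876
sorted[8] = 985$876995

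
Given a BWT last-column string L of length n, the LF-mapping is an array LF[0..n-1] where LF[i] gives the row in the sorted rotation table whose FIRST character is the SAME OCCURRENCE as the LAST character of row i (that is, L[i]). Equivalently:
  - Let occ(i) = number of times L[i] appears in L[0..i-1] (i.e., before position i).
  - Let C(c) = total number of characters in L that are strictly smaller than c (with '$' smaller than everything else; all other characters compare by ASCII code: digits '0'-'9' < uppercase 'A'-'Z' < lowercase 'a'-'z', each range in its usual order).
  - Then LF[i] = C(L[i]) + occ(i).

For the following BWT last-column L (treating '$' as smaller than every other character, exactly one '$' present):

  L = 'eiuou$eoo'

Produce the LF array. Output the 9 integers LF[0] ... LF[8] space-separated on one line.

Char counts: '$':1, 'e':2, 'i':1, 'o':3, 'u':2
C (first-col start): C('$')=0, C('e')=1, C('i')=3, C('o')=4, C('u')=7
L[0]='e': occ=0, LF[0]=C('e')+0=1+0=1
L[1]='i': occ=0, LF[1]=C('i')+0=3+0=3
L[2]='u': occ=0, LF[2]=C('u')+0=7+0=7
L[3]='o': occ=0, LF[3]=C('o')+0=4+0=4
L[4]='u': occ=1, LF[4]=C('u')+1=7+1=8
L[5]='$': occ=0, LF[5]=C('$')+0=0+0=0
L[6]='e': occ=1, LF[6]=C('e')+1=1+1=2
L[7]='o': occ=1, LF[7]=C('o')+1=4+1=5
L[8]='o': occ=2, LF[8]=C('o')+2=4+2=6

Answer: 1 3 7 4 8 0 2 5 6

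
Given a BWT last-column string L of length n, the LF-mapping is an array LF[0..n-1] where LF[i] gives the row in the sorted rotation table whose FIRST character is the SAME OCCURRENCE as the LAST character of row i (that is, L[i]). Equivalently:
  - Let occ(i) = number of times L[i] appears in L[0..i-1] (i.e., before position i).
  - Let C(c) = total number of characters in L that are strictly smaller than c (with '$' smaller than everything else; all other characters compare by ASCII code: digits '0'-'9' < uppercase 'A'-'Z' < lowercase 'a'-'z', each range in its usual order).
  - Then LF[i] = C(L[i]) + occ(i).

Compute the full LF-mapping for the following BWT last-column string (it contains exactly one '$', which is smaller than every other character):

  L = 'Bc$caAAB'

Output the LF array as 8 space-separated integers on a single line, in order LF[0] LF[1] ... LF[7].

Answer: 3 6 0 7 5 1 2 4

Derivation:
Char counts: '$':1, 'A':2, 'B':2, 'a':1, 'c':2
C (first-col start): C('$')=0, C('A')=1, C('B')=3, C('a')=5, C('c')=6
L[0]='B': occ=0, LF[0]=C('B')+0=3+0=3
L[1]='c': occ=0, LF[1]=C('c')+0=6+0=6
L[2]='$': occ=0, LF[2]=C('$')+0=0+0=0
L[3]='c': occ=1, LF[3]=C('c')+1=6+1=7
L[4]='a': occ=0, LF[4]=C('a')+0=5+0=5
L[5]='A': occ=0, LF[5]=C('A')+0=1+0=1
L[6]='A': occ=1, LF[6]=C('A')+1=1+1=2
L[7]='B': occ=1, LF[7]=C('B')+1=3+1=4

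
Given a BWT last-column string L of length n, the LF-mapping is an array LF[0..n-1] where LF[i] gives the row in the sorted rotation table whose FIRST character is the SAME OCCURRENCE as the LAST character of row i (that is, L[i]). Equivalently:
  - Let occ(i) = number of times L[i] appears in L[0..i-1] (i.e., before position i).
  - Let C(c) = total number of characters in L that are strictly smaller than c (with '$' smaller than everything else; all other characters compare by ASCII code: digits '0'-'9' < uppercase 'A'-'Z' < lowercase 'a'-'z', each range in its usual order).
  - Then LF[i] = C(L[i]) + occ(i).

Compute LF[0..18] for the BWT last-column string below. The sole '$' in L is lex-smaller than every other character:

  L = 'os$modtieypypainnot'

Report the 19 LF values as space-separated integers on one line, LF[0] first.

Answer: 9 14 0 6 10 2 15 4 3 17 12 18 13 1 5 7 8 11 16

Derivation:
Char counts: '$':1, 'a':1, 'd':1, 'e':1, 'i':2, 'm':1, 'n':2, 'o':3, 'p':2, 's':1, 't':2, 'y':2
C (first-col start): C('$')=0, C('a')=1, C('d')=2, C('e')=3, C('i')=4, C('m')=6, C('n')=7, C('o')=9, C('p')=12, C('s')=14, C('t')=15, C('y')=17
L[0]='o': occ=0, LF[0]=C('o')+0=9+0=9
L[1]='s': occ=0, LF[1]=C('s')+0=14+0=14
L[2]='$': occ=0, LF[2]=C('$')+0=0+0=0
L[3]='m': occ=0, LF[3]=C('m')+0=6+0=6
L[4]='o': occ=1, LF[4]=C('o')+1=9+1=10
L[5]='d': occ=0, LF[5]=C('d')+0=2+0=2
L[6]='t': occ=0, LF[6]=C('t')+0=15+0=15
L[7]='i': occ=0, LF[7]=C('i')+0=4+0=4
L[8]='e': occ=0, LF[8]=C('e')+0=3+0=3
L[9]='y': occ=0, LF[9]=C('y')+0=17+0=17
L[10]='p': occ=0, LF[10]=C('p')+0=12+0=12
L[11]='y': occ=1, LF[11]=C('y')+1=17+1=18
L[12]='p': occ=1, LF[12]=C('p')+1=12+1=13
L[13]='a': occ=0, LF[13]=C('a')+0=1+0=1
L[14]='i': occ=1, LF[14]=C('i')+1=4+1=5
L[15]='n': occ=0, LF[15]=C('n')+0=7+0=7
L[16]='n': occ=1, LF[16]=C('n')+1=7+1=8
L[17]='o': occ=2, LF[17]=C('o')+2=9+2=11
L[18]='t': occ=1, LF[18]=C('t')+1=15+1=16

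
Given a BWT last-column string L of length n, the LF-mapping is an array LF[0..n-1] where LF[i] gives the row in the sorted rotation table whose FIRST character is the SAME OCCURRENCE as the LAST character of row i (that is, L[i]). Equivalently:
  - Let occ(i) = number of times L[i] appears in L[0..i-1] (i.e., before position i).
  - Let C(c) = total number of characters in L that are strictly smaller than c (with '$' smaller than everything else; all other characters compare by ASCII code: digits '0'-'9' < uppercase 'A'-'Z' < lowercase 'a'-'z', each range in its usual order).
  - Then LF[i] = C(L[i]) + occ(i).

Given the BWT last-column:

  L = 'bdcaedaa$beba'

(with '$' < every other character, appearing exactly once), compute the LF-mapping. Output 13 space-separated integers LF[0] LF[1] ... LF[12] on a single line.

Answer: 5 9 8 1 11 10 2 3 0 6 12 7 4

Derivation:
Char counts: '$':1, 'a':4, 'b':3, 'c':1, 'd':2, 'e':2
C (first-col start): C('$')=0, C('a')=1, C('b')=5, C('c')=8, C('d')=9, C('e')=11
L[0]='b': occ=0, LF[0]=C('b')+0=5+0=5
L[1]='d': occ=0, LF[1]=C('d')+0=9+0=9
L[2]='c': occ=0, LF[2]=C('c')+0=8+0=8
L[3]='a': occ=0, LF[3]=C('a')+0=1+0=1
L[4]='e': occ=0, LF[4]=C('e')+0=11+0=11
L[5]='d': occ=1, LF[5]=C('d')+1=9+1=10
L[6]='a': occ=1, LF[6]=C('a')+1=1+1=2
L[7]='a': occ=2, LF[7]=C('a')+2=1+2=3
L[8]='$': occ=0, LF[8]=C('$')+0=0+0=0
L[9]='b': occ=1, LF[9]=C('b')+1=5+1=6
L[10]='e': occ=1, LF[10]=C('e')+1=11+1=12
L[11]='b': occ=2, LF[11]=C('b')+2=5+2=7
L[12]='a': occ=3, LF[12]=C('a')+3=1+3=4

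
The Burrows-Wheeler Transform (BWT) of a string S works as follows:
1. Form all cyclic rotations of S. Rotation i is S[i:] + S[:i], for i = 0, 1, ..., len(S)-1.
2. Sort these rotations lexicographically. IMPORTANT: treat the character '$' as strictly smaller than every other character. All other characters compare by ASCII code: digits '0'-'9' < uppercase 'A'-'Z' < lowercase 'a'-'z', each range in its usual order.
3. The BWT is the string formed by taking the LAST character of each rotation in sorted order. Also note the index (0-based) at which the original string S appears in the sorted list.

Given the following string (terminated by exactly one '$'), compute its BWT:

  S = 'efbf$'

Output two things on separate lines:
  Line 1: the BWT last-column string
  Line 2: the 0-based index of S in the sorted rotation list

All 5 rotations (rotation i = S[i:]+S[:i]):
  rot[0] = efbf$
  rot[1] = fbf$e
  rot[2] = bf$ef
  rot[3] = f$efb
  rot[4] = $efbf
Sorted (with $ < everything):
  sorted[0] = $efbf  (last char: 'f')
  sorted[1] = bf$ef  (last char: 'f')
  sorted[2] = efbf$  (last char: '$')
  sorted[3] = f$efb  (last char: 'b')
  sorted[4] = fbf$e  (last char: 'e')
Last column: ff$be
Original string S is at sorted index 2

Answer: ff$be
2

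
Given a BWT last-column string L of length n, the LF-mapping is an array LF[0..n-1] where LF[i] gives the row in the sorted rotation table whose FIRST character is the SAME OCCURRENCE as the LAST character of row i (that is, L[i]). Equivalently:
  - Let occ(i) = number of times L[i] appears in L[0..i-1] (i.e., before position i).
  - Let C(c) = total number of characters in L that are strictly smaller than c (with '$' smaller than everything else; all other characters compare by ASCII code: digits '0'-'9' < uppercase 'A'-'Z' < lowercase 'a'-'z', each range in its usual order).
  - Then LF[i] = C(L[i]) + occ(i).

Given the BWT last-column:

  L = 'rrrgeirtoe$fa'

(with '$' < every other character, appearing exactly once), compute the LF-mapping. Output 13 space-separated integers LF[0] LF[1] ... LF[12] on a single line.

Char counts: '$':1, 'a':1, 'e':2, 'f':1, 'g':1, 'i':1, 'o':1, 'r':4, 't':1
C (first-col start): C('$')=0, C('a')=1, C('e')=2, C('f')=4, C('g')=5, C('i')=6, C('o')=7, C('r')=8, C('t')=12
L[0]='r': occ=0, LF[0]=C('r')+0=8+0=8
L[1]='r': occ=1, LF[1]=C('r')+1=8+1=9
L[2]='r': occ=2, LF[2]=C('r')+2=8+2=10
L[3]='g': occ=0, LF[3]=C('g')+0=5+0=5
L[4]='e': occ=0, LF[4]=C('e')+0=2+0=2
L[5]='i': occ=0, LF[5]=C('i')+0=6+0=6
L[6]='r': occ=3, LF[6]=C('r')+3=8+3=11
L[7]='t': occ=0, LF[7]=C('t')+0=12+0=12
L[8]='o': occ=0, LF[8]=C('o')+0=7+0=7
L[9]='e': occ=1, LF[9]=C('e')+1=2+1=3
L[10]='$': occ=0, LF[10]=C('$')+0=0+0=0
L[11]='f': occ=0, LF[11]=C('f')+0=4+0=4
L[12]='a': occ=0, LF[12]=C('a')+0=1+0=1

Answer: 8 9 10 5 2 6 11 12 7 3 0 4 1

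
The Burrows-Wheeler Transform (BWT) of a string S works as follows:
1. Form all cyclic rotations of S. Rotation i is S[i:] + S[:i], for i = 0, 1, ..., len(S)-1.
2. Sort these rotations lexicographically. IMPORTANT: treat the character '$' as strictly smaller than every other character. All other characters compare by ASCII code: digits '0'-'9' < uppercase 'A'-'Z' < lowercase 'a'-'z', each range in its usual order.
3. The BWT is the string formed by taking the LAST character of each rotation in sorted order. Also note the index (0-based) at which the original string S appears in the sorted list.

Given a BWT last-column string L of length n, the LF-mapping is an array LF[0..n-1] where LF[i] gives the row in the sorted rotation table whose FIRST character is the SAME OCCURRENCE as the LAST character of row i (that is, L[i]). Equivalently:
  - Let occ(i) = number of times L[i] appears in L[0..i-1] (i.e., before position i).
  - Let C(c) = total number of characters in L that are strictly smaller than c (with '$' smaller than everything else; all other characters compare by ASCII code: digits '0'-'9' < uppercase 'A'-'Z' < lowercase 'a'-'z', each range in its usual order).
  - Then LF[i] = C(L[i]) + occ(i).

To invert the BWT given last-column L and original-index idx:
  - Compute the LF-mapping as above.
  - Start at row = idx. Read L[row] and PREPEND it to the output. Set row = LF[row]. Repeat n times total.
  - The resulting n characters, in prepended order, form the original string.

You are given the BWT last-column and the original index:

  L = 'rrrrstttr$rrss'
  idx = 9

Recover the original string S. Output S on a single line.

LF mapping: 1 2 3 4 8 11 12 13 5 0 6 7 9 10
Walk LF starting at row 9, prepending L[row]:
  step 1: row=9, L[9]='$', prepend. Next row=LF[9]=0
  step 2: row=0, L[0]='r', prepend. Next row=LF[0]=1
  step 3: row=1, L[1]='r', prepend. Next row=LF[1]=2
  step 4: row=2, L[2]='r', prepend. Next row=LF[2]=3
  step 5: row=3, L[3]='r', prepend. Next row=LF[3]=4
  step 6: row=4, L[4]='s', prepend. Next row=LF[4]=8
  step 7: row=8, L[8]='r', prepend. Next row=LF[8]=5
  step 8: row=5, L[5]='t', prepend. Next row=LF[5]=11
  step 9: row=11, L[11]='r', prepend. Next row=LF[11]=7
  step 10: row=7, L[7]='t', prepend. Next row=LF[7]=13
  step 11: row=13, L[13]='s', prepend. Next row=LF[13]=10
  step 12: row=10, L[10]='r', prepend. Next row=LF[10]=6
  step 13: row=6, L[6]='t', prepend. Next row=LF[6]=12
  step 14: row=12, L[12]='s', prepend. Next row=LF[12]=9
Reversed output: strstrtrsrrrr$

Answer: strstrtrsrrrr$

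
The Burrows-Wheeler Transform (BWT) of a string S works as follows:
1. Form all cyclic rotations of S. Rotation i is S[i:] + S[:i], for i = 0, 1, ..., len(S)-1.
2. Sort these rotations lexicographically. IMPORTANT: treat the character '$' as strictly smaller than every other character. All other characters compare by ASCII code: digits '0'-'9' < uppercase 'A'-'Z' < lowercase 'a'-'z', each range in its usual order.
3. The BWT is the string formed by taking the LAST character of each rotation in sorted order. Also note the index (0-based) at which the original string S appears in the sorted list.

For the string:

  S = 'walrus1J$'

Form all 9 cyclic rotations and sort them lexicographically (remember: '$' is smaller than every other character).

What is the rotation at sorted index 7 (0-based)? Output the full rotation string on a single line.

All 9 rotations (rotation i = S[i:]+S[:i]):
  rot[0] = walrus1J$
  rot[1] = alrus1J$w
  rot[2] = lrus1J$wa
  rot[3] = rus1J$wal
  rot[4] = us1J$walr
  rot[5] = s1J$walru
  rot[6] = 1J$walrus
  rot[7] = J$walrus1
  rot[8] = $walrus1J
Sorted (with $ < everything):
  sorted[0] = $walrus1J
  sorted[1] = 1J$walrus
  sorted[2] = J$walrus1
  sorted[3] = alrus1J$w
  sorted[4] = lrus1J$wa
  sorted[5] = rus1J$wal
  sorted[6] = s1J$walru
  sorted[7] = us1J$walr
  sorted[8] = walrus1J$
sorted[7] = us1J$walr

Answer: us1J$walr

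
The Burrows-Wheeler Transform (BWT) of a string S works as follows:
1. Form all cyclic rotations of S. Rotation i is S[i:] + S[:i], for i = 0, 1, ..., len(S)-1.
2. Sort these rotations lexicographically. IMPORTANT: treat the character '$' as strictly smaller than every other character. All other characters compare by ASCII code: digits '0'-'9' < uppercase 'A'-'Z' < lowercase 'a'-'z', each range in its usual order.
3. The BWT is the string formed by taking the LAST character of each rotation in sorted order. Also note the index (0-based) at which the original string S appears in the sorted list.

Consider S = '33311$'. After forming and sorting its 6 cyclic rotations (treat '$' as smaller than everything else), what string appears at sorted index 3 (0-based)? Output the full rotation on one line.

All 6 rotations (rotation i = S[i:]+S[:i]):
  rot[0] = 33311$
  rot[1] = 3311$3
  rot[2] = 311$33
  rot[3] = 11$333
  rot[4] = 1$3331
  rot[5] = $33311
Sorted (with $ < everything):
  sorted[0] = $33311
  sorted[1] = 1$3331
  sorted[2] = 11$333
  sorted[3] = 311$33
  sorted[4] = 3311$3
  sorted[5] = 33311$
sorted[3] = 311$33

Answer: 311$33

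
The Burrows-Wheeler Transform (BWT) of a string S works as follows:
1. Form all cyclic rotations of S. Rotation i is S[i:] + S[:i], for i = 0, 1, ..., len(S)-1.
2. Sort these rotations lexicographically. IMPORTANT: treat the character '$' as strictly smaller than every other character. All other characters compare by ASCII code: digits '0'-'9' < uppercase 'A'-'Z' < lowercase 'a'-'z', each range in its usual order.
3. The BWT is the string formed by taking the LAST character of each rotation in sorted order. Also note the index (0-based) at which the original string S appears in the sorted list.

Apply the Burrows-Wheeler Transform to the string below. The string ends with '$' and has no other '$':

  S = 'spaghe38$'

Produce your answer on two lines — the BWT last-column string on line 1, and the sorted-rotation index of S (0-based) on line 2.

Answer: 8e3phags$
8

Derivation:
All 9 rotations (rotation i = S[i:]+S[:i]):
  rot[0] = spaghe38$
  rot[1] = paghe38$s
  rot[2] = aghe38$sp
  rot[3] = ghe38$spa
  rot[4] = he38$spag
  rot[5] = e38$spagh
  rot[6] = 38$spaghe
  rot[7] = 8$spaghe3
  rot[8] = $spaghe38
Sorted (with $ < everything):
  sorted[0] = $spaghe38  (last char: '8')
  sorted[1] = 38$spaghe  (last char: 'e')
  sorted[2] = 8$spaghe3  (last char: '3')
  sorted[3] = aghe38$sp  (last char: 'p')
  sorted[4] = e38$spagh  (last char: 'h')
  sorted[5] = ghe38$spa  (last char: 'a')
  sorted[6] = he38$spag  (last char: 'g')
  sorted[7] = paghe38$s  (last char: 's')
  sorted[8] = spaghe38$  (last char: '$')
Last column: 8e3phags$
Original string S is at sorted index 8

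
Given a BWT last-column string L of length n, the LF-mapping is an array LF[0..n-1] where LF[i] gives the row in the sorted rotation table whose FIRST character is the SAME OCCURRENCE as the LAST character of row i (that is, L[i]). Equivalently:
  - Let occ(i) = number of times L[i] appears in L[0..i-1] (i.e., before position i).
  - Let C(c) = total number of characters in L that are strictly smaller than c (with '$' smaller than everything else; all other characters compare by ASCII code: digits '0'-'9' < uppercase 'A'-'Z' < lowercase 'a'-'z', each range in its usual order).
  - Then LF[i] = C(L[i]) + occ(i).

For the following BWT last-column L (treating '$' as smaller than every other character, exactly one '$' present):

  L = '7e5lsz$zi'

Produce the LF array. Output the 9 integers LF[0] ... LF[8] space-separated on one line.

Char counts: '$':1, '5':1, '7':1, 'e':1, 'i':1, 'l':1, 's':1, 'z':2
C (first-col start): C('$')=0, C('5')=1, C('7')=2, C('e')=3, C('i')=4, C('l')=5, C('s')=6, C('z')=7
L[0]='7': occ=0, LF[0]=C('7')+0=2+0=2
L[1]='e': occ=0, LF[1]=C('e')+0=3+0=3
L[2]='5': occ=0, LF[2]=C('5')+0=1+0=1
L[3]='l': occ=0, LF[3]=C('l')+0=5+0=5
L[4]='s': occ=0, LF[4]=C('s')+0=6+0=6
L[5]='z': occ=0, LF[5]=C('z')+0=7+0=7
L[6]='$': occ=0, LF[6]=C('$')+0=0+0=0
L[7]='z': occ=1, LF[7]=C('z')+1=7+1=8
L[8]='i': occ=0, LF[8]=C('i')+0=4+0=4

Answer: 2 3 1 5 6 7 0 8 4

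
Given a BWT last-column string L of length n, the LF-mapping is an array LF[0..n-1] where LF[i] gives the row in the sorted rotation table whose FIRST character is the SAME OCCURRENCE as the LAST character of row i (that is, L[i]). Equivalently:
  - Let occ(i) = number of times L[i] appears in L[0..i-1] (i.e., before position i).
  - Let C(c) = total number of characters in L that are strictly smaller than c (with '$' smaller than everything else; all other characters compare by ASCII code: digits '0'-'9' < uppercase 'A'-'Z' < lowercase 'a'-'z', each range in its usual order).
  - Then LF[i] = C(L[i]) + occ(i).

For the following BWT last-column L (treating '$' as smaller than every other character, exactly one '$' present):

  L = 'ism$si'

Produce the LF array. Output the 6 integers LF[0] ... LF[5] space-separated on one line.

Answer: 1 4 3 0 5 2

Derivation:
Char counts: '$':1, 'i':2, 'm':1, 's':2
C (first-col start): C('$')=0, C('i')=1, C('m')=3, C('s')=4
L[0]='i': occ=0, LF[0]=C('i')+0=1+0=1
L[1]='s': occ=0, LF[1]=C('s')+0=4+0=4
L[2]='m': occ=0, LF[2]=C('m')+0=3+0=3
L[3]='$': occ=0, LF[3]=C('$')+0=0+0=0
L[4]='s': occ=1, LF[4]=C('s')+1=4+1=5
L[5]='i': occ=1, LF[5]=C('i')+1=1+1=2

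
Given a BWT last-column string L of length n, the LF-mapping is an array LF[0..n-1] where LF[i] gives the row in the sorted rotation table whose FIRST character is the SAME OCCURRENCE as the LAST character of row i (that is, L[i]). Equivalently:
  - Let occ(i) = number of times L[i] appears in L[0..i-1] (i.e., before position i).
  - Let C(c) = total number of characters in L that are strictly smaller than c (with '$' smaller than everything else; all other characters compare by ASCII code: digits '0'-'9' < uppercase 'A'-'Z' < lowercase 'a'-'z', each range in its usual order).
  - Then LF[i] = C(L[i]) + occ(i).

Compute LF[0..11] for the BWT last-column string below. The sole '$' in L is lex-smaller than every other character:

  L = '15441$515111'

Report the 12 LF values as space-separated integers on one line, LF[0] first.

Answer: 1 9 7 8 2 0 10 3 11 4 5 6

Derivation:
Char counts: '$':1, '1':6, '4':2, '5':3
C (first-col start): C('$')=0, C('1')=1, C('4')=7, C('5')=9
L[0]='1': occ=0, LF[0]=C('1')+0=1+0=1
L[1]='5': occ=0, LF[1]=C('5')+0=9+0=9
L[2]='4': occ=0, LF[2]=C('4')+0=7+0=7
L[3]='4': occ=1, LF[3]=C('4')+1=7+1=8
L[4]='1': occ=1, LF[4]=C('1')+1=1+1=2
L[5]='$': occ=0, LF[5]=C('$')+0=0+0=0
L[6]='5': occ=1, LF[6]=C('5')+1=9+1=10
L[7]='1': occ=2, LF[7]=C('1')+2=1+2=3
L[8]='5': occ=2, LF[8]=C('5')+2=9+2=11
L[9]='1': occ=3, LF[9]=C('1')+3=1+3=4
L[10]='1': occ=4, LF[10]=C('1')+4=1+4=5
L[11]='1': occ=5, LF[11]=C('1')+5=1+5=6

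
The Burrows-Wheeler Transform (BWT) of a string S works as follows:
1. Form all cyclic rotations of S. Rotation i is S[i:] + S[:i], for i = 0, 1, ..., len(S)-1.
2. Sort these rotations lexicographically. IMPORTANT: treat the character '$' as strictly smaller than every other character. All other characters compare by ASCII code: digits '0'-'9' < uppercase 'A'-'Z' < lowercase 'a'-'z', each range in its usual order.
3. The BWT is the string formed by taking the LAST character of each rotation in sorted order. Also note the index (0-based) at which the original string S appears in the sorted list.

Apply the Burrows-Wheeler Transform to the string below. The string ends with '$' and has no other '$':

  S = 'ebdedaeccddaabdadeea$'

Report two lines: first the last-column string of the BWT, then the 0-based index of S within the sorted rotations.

Answer: aedaddaeecdbecbae$add
17

Derivation:
All 21 rotations (rotation i = S[i:]+S[:i]):
  rot[0] = ebdedaeccddaabdadeea$
  rot[1] = bdedaeccddaabdadeea$e
  rot[2] = dedaeccddaabdadeea$eb
  rot[3] = edaeccddaabdadeea$ebd
  rot[4] = daeccddaabdadeea$ebde
  rot[5] = aeccddaabdadeea$ebded
  rot[6] = eccddaabdadeea$ebdeda
  rot[7] = ccddaabdadeea$ebdedae
  rot[8] = cddaabdadeea$ebdedaec
  rot[9] = ddaabdadeea$ebdedaecc
  rot[10] = daabdadeea$ebdedaeccd
  rot[11] = aabdadeea$ebdedaeccdd
  rot[12] = abdadeea$ebdedaeccdda
  rot[13] = bdadeea$ebdedaeccddaa
  rot[14] = dadeea$ebdedaeccddaab
  rot[15] = adeea$ebdedaeccddaabd
  rot[16] = deea$ebdedaeccddaabda
  rot[17] = eea$ebdedaeccddaabdad
  rot[18] = ea$ebdedaeccddaabdade
  rot[19] = a$ebdedaeccddaabdadee
  rot[20] = $ebdedaeccddaabdadeea
Sorted (with $ < everything):
  sorted[0] = $ebdedaeccddaabdadeea  (last char: 'a')
  sorted[1] = a$ebdedaeccddaabdadee  (last char: 'e')
  sorted[2] = aabdadeea$ebdedaeccdd  (last char: 'd')
  sorted[3] = abdadeea$ebdedaeccdda  (last char: 'a')
  sorted[4] = adeea$ebdedaeccddaabd  (last char: 'd')
  sorted[5] = aeccddaabdadeea$ebded  (last char: 'd')
  sorted[6] = bdadeea$ebdedaeccddaa  (last char: 'a')
  sorted[7] = bdedaeccddaabdadeea$e  (last char: 'e')
  sorted[8] = ccddaabdadeea$ebdedae  (last char: 'e')
  sorted[9] = cddaabdadeea$ebdedaec  (last char: 'c')
  sorted[10] = daabdadeea$ebdedaeccd  (last char: 'd')
  sorted[11] = dadeea$ebdedaeccddaab  (last char: 'b')
  sorted[12] = daeccddaabdadeea$ebde  (last char: 'e')
  sorted[13] = ddaabdadeea$ebdedaecc  (last char: 'c')
  sorted[14] = dedaeccddaabdadeea$eb  (last char: 'b')
  sorted[15] = deea$ebdedaeccddaabda  (last char: 'a')
  sorted[16] = ea$ebdedaeccddaabdade  (last char: 'e')
  sorted[17] = ebdedaeccddaabdadeea$  (last char: '$')
  sorted[18] = eccddaabdadeea$ebdeda  (last char: 'a')
  sorted[19] = edaeccddaabdadeea$ebd  (last char: 'd')
  sorted[20] = eea$ebdedaeccddaabdad  (last char: 'd')
Last column: aedaddaeecdbecbae$add
Original string S is at sorted index 17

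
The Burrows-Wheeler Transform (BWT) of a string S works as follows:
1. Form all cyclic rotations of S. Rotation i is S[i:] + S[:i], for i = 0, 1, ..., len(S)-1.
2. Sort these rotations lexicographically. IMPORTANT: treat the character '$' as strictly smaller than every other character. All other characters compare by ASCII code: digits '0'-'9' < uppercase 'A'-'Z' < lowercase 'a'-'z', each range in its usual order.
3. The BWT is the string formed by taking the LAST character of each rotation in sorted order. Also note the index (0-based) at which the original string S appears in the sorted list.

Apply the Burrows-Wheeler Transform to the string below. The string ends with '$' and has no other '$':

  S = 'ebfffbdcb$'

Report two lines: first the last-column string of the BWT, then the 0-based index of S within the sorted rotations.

Answer: bcfedb$ffb
6

Derivation:
All 10 rotations (rotation i = S[i:]+S[:i]):
  rot[0] = ebfffbdcb$
  rot[1] = bfffbdcb$e
  rot[2] = fffbdcb$eb
  rot[3] = ffbdcb$ebf
  rot[4] = fbdcb$ebff
  rot[5] = bdcb$ebfff
  rot[6] = dcb$ebfffb
  rot[7] = cb$ebfffbd
  rot[8] = b$ebfffbdc
  rot[9] = $ebfffbdcb
Sorted (with $ < everything):
  sorted[0] = $ebfffbdcb  (last char: 'b')
  sorted[1] = b$ebfffbdc  (last char: 'c')
  sorted[2] = bdcb$ebfff  (last char: 'f')
  sorted[3] = bfffbdcb$e  (last char: 'e')
  sorted[4] = cb$ebfffbd  (last char: 'd')
  sorted[5] = dcb$ebfffb  (last char: 'b')
  sorted[6] = ebfffbdcb$  (last char: '$')
  sorted[7] = fbdcb$ebff  (last char: 'f')
  sorted[8] = ffbdcb$ebf  (last char: 'f')
  sorted[9] = fffbdcb$eb  (last char: 'b')
Last column: bcfedb$ffb
Original string S is at sorted index 6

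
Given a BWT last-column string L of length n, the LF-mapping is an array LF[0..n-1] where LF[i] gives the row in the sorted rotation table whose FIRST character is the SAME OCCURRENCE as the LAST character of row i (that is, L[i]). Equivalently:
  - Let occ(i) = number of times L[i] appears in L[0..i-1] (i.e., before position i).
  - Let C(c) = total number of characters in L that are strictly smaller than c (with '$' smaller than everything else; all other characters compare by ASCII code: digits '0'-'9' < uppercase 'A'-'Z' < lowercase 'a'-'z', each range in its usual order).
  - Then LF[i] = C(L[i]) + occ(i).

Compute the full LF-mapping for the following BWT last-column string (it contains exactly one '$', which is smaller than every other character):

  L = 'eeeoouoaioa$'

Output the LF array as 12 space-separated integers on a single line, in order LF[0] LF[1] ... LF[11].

Char counts: '$':1, 'a':2, 'e':3, 'i':1, 'o':4, 'u':1
C (first-col start): C('$')=0, C('a')=1, C('e')=3, C('i')=6, C('o')=7, C('u')=11
L[0]='e': occ=0, LF[0]=C('e')+0=3+0=3
L[1]='e': occ=1, LF[1]=C('e')+1=3+1=4
L[2]='e': occ=2, LF[2]=C('e')+2=3+2=5
L[3]='o': occ=0, LF[3]=C('o')+0=7+0=7
L[4]='o': occ=1, LF[4]=C('o')+1=7+1=8
L[5]='u': occ=0, LF[5]=C('u')+0=11+0=11
L[6]='o': occ=2, LF[6]=C('o')+2=7+2=9
L[7]='a': occ=0, LF[7]=C('a')+0=1+0=1
L[8]='i': occ=0, LF[8]=C('i')+0=6+0=6
L[9]='o': occ=3, LF[9]=C('o')+3=7+3=10
L[10]='a': occ=1, LF[10]=C('a')+1=1+1=2
L[11]='$': occ=0, LF[11]=C('$')+0=0+0=0

Answer: 3 4 5 7 8 11 9 1 6 10 2 0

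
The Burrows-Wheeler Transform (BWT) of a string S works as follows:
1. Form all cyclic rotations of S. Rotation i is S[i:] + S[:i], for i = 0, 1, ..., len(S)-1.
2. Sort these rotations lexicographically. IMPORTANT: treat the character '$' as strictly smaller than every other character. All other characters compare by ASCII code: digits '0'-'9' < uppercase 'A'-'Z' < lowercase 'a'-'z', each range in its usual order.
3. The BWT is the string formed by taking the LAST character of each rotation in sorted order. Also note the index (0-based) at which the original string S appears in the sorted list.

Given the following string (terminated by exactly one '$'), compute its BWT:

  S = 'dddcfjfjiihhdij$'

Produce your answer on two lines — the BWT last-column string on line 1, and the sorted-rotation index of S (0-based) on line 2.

All 16 rotations (rotation i = S[i:]+S[:i]):
  rot[0] = dddcfjfjiihhdij$
  rot[1] = ddcfjfjiihhdij$d
  rot[2] = dcfjfjiihhdij$dd
  rot[3] = cfjfjiihhdij$ddd
  rot[4] = fjfjiihhdij$dddc
  rot[5] = jfjiihhdij$dddcf
  rot[6] = fjiihhdij$dddcfj
  rot[7] = jiihhdij$dddcfjf
  rot[8] = iihhdij$dddcfjfj
  rot[9] = ihhdij$dddcfjfji
  rot[10] = hhdij$dddcfjfjii
  rot[11] = hdij$dddcfjfjiih
  rot[12] = dij$dddcfjfjiihh
  rot[13] = ij$dddcfjfjiihhd
  rot[14] = j$dddcfjfjiihhdi
  rot[15] = $dddcfjfjiihhdij
Sorted (with $ < everything):
  sorted[0] = $dddcfjfjiihhdij  (last char: 'j')
  sorted[1] = cfjfjiihhdij$ddd  (last char: 'd')
  sorted[2] = dcfjfjiihhdij$dd  (last char: 'd')
  sorted[3] = ddcfjfjiihhdij$d  (last char: 'd')
  sorted[4] = dddcfjfjiihhdij$  (last char: '$')
  sorted[5] = dij$dddcfjfjiihh  (last char: 'h')
  sorted[6] = fjfjiihhdij$dddc  (last char: 'c')
  sorted[7] = fjiihhdij$dddcfj  (last char: 'j')
  sorted[8] = hdij$dddcfjfjiih  (last char: 'h')
  sorted[9] = hhdij$dddcfjfjii  (last char: 'i')
  sorted[10] = ihhdij$dddcfjfji  (last char: 'i')
  sorted[11] = iihhdij$dddcfjfj  (last char: 'j')
  sorted[12] = ij$dddcfjfjiihhd  (last char: 'd')
  sorted[13] = j$dddcfjfjiihhdi  (last char: 'i')
  sorted[14] = jfjiihhdij$dddcf  (last char: 'f')
  sorted[15] = jiihhdij$dddcfjf  (last char: 'f')
Last column: jddd$hcjhiijdiff
Original string S is at sorted index 4

Answer: jddd$hcjhiijdiff
4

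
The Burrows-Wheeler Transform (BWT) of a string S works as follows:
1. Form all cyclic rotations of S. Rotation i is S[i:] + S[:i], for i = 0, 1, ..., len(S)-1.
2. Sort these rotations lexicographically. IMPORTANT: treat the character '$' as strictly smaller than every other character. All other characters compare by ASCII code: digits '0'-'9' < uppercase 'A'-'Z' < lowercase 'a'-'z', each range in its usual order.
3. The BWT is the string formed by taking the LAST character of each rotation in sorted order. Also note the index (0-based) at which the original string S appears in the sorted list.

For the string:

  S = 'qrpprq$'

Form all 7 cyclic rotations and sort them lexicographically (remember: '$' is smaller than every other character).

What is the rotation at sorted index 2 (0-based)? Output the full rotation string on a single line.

All 7 rotations (rotation i = S[i:]+S[:i]):
  rot[0] = qrpprq$
  rot[1] = rpprq$q
  rot[2] = pprq$qr
  rot[3] = prq$qrp
  rot[4] = rq$qrpp
  rot[5] = q$qrppr
  rot[6] = $qrpprq
Sorted (with $ < everything):
  sorted[0] = $qrpprq
  sorted[1] = pprq$qr
  sorted[2] = prq$qrp
  sorted[3] = q$qrppr
  sorted[4] = qrpprq$
  sorted[5] = rpprq$q
  sorted[6] = rq$qrpp
sorted[2] = prq$qrp

Answer: prq$qrp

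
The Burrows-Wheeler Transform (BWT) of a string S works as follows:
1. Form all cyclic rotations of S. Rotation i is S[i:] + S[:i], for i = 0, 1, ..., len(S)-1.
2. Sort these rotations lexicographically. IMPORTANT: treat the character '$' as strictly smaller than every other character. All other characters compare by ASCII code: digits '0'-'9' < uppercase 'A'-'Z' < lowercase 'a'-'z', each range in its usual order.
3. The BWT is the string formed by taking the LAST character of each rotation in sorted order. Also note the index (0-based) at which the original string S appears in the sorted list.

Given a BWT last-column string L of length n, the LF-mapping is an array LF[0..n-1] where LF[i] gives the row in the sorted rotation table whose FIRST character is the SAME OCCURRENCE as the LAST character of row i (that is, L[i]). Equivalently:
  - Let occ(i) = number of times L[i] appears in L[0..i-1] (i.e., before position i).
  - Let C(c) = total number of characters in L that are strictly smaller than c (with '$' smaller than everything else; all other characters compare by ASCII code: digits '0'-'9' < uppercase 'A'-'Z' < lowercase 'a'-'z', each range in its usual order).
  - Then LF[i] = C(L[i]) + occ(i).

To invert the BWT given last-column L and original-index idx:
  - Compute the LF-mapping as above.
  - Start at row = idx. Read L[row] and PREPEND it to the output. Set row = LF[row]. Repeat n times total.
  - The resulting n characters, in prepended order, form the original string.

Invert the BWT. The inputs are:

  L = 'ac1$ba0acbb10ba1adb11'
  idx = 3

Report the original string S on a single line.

Answer: 10abb1aba1ba1dbc01ca$

Derivation:
LF mapping: 8 18 3 0 13 9 1 10 19 14 15 4 2 16 11 5 12 20 17 6 7
Walk LF starting at row 3, prepending L[row]:
  step 1: row=3, L[3]='$', prepend. Next row=LF[3]=0
  step 2: row=0, L[0]='a', prepend. Next row=LF[0]=8
  step 3: row=8, L[8]='c', prepend. Next row=LF[8]=19
  step 4: row=19, L[19]='1', prepend. Next row=LF[19]=6
  step 5: row=6, L[6]='0', prepend. Next row=LF[6]=1
  step 6: row=1, L[1]='c', prepend. Next row=LF[1]=18
  step 7: row=18, L[18]='b', prepend. Next row=LF[18]=17
  step 8: row=17, L[17]='d', prepend. Next row=LF[17]=20
  step 9: row=20, L[20]='1', prepend. Next row=LF[20]=7
  step 10: row=7, L[7]='a', prepend. Next row=LF[7]=10
  step 11: row=10, L[10]='b', prepend. Next row=LF[10]=15
  step 12: row=15, L[15]='1', prepend. Next row=LF[15]=5
  step 13: row=5, L[5]='a', prepend. Next row=LF[5]=9
  step 14: row=9, L[9]='b', prepend. Next row=LF[9]=14
  step 15: row=14, L[14]='a', prepend. Next row=LF[14]=11
  step 16: row=11, L[11]='1', prepend. Next row=LF[11]=4
  step 17: row=4, L[4]='b', prepend. Next row=LF[4]=13
  step 18: row=13, L[13]='b', prepend. Next row=LF[13]=16
  step 19: row=16, L[16]='a', prepend. Next row=LF[16]=12
  step 20: row=12, L[12]='0', prepend. Next row=LF[12]=2
  step 21: row=2, L[2]='1', prepend. Next row=LF[2]=3
Reversed output: 10abb1aba1ba1dbc01ca$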